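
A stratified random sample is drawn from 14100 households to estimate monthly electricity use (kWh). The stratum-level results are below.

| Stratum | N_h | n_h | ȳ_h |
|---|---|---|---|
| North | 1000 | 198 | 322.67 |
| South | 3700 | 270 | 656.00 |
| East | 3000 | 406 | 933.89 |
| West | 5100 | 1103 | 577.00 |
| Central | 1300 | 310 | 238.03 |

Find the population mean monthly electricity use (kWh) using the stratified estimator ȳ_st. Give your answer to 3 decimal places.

ȳ_st ≈ 624.374

N = Σ N_h = 14100. Stratum weights W_h = N_h/N.
ȳ_st = (1000·322.67 + 3700·656.00 + 3000·933.89 + 5100·577.00 + 1300·238.03) / 14100 = 624.37440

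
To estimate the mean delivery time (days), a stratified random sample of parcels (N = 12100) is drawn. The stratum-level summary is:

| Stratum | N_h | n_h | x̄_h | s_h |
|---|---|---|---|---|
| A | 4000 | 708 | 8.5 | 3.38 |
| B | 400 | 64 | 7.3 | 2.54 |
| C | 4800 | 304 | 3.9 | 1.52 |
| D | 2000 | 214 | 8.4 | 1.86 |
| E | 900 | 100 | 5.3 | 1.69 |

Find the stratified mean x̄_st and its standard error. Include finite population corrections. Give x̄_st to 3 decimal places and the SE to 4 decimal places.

x̄_st = Σ W_h x̄_h = (4000·8.5 + 400·7.3 + 4800·3.9 + 2000·8.4 + 900·5.3)/12100 = 6.38099
V̂(x̄_st) = Σ W_h² (1 − n_h/N_h) s_h²/n_h, with W_h = N_h/N and N = 12100:
  stratum A: (4000/12100)²·(1 − 708/4000)·3.38²/708 = 0.00145127
  stratum B: (400/12100)²·(1 − 64/400)·2.54²/64 = 9.25371e-05
  stratum C: (4800/12100)²·(1 − 304/4800)·1.52²/304 = 0.00112024
  stratum D: (2000/12100)²·(1 − 214/2000)·1.86²/214 = 0.000394414
  stratum E: (900/12100)²·(1 − 100/900)·1.69²/100 = 0.000140454
V̂(x̄_st) = 0.00319892
SE(x̄_st) = √0.00319892 = 0.056559

x̄_st ≈ 6.381, SE ≈ 0.0566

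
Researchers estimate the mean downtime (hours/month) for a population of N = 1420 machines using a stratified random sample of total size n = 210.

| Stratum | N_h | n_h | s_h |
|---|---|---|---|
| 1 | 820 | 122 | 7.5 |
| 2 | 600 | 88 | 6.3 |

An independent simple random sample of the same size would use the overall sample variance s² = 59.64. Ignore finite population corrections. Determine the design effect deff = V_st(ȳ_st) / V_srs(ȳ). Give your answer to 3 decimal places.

deff ≈ 0.825

V̂(ȳ_st) = Σ W_h² s_h²/n_h, with W_h = N_h/N and N = 1420:
  stratum 1: (820/1420)²·7.5²/122 = 0.15375
  stratum 2: (600/1420)²·6.3²/88 = 0.0805238
V_st = 0.234273
V_srs = s²/n = 59.64/210 = 0.284
deff = V_st / V_srs = 0.234273/0.284 = 0.8249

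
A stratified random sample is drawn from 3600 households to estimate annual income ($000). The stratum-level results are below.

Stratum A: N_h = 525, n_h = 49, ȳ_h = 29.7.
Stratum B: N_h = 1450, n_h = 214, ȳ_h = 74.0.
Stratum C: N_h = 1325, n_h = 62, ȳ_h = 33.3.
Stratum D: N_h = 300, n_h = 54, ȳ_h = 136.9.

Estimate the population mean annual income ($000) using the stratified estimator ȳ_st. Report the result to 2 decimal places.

N = Σ N_h = 3600. Stratum weights W_h = N_h/N.
ȳ_st = (525·29.7 + 1450·74.0 + 1325·33.3 + 300·136.9) / 3600 = 57.8014

ȳ_st ≈ 57.80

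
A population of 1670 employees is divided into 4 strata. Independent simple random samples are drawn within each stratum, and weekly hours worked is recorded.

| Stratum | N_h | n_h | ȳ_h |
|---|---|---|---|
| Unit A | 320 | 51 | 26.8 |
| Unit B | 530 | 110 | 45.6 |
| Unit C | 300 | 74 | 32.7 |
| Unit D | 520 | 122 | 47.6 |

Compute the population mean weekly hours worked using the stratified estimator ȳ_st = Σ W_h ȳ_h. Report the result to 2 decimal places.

ȳ_st ≈ 40.30

N = Σ N_h = 1670. Stratum weights W_h = N_h/N.
ȳ_st = (320·26.8 + 530·45.6 + 300·32.7 + 520·47.6) / 1670 = 40.3030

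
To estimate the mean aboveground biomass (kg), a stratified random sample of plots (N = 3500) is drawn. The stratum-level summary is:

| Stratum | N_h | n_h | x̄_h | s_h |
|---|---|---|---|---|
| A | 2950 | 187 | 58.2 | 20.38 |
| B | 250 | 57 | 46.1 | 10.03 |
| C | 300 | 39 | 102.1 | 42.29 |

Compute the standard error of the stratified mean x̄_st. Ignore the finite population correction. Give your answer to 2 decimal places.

V̂(x̄_st) = Σ W_h² s_h²/n_h, with W_h = N_h/N and N = 3500:
  stratum A: (2950/3500)²·20.38²/187 = 1.57788
  stratum B: (250/3500)²·10.03²/57 = 0.00900474
  stratum C: (300/3500)²·42.29²/39 = 0.336913
V̂(x̄_st) = 1.9238
SE(x̄_st) = √1.9238 = 1.38701

SE(x̄_st) ≈ 1.39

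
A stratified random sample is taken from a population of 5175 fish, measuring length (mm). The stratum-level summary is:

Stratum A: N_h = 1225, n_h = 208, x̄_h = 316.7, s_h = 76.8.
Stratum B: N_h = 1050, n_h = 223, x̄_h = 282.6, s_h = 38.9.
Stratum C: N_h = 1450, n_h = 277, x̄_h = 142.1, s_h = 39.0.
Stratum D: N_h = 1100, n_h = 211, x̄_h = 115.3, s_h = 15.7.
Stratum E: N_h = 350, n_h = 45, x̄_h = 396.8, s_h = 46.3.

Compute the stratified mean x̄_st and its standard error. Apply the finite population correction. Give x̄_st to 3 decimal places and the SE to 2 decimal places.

x̄_st = Σ W_h x̄_h = (1225·316.7 + 1050·282.6 + 1450·142.1 + 1100·115.3 + 350·396.8)/5175 = 223.46715
V̂(x̄_st) = Σ W_h² (1 − n_h/N_h) s_h²/n_h, with W_h = N_h/N and N = 5175:
  stratum A: (1225/5175)²·(1 − 208/1225)·76.8²/208 = 1.31915
  stratum B: (1050/5175)²·(1 − 223/1050)·38.9²/223 = 0.220023
  stratum C: (1450/5175)²·(1 − 277/1450)·39.0²/277 = 0.348734
  stratum D: (1100/5175)²·(1 − 211/1100)·15.7²/211 = 0.042657
  stratum E: (350/5175)²·(1 − 45/350)·46.3²/45 = 0.189888
V̂(x̄_st) = 2.12046
SE(x̄_st) = √2.12046 = 1.45618

x̄_st ≈ 223.467, SE ≈ 1.46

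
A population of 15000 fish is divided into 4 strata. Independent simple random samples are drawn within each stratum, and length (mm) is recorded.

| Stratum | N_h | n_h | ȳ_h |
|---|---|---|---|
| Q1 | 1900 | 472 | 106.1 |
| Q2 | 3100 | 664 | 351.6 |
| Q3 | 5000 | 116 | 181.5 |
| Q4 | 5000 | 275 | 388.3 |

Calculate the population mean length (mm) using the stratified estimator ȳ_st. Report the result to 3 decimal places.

ȳ_st ≈ 276.037

N = Σ N_h = 15000. Stratum weights W_h = N_h/N.
ȳ_st = (1900·106.1 + 3100·351.6 + 5000·181.5 + 5000·388.3) / 15000 = 276.03667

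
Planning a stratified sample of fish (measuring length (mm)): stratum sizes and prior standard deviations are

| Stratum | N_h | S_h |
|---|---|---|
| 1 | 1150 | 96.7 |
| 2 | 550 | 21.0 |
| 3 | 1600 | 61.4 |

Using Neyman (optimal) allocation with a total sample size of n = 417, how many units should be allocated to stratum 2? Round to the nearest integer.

22

Neyman allocation: n_h = n · N_h S_h / Σ N_i S_i, with n = 417.
  stratum 1: N_h·S_h = 1150·96.7 = 111205.00
  stratum 2: N_h·S_h = 550·21.0 = 11550.00
  stratum 3: N_h·S_h = 1600·61.4 = 98240.00
Σ N_h S_h = 220995.00
n for stratum 2 = 417·11550.00/220995.00 = 21.794 → 22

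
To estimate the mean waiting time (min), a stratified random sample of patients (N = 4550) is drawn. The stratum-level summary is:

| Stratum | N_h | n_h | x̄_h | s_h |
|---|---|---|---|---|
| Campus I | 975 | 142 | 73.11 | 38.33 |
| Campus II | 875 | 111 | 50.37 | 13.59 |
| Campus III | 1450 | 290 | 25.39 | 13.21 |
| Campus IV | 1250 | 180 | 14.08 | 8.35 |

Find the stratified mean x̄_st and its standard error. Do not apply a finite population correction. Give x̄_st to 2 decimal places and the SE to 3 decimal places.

x̄_st = Σ W_h x̄_h = (975·73.11 + 875·50.37 + 1450·25.39 + 1250·14.08)/4550 = 37.31242
V̂(x̄_st) = Σ W_h² s_h²/n_h, with W_h = N_h/N and N = 4550:
  stratum Campus I: (975/4550)²·38.33²/142 = 0.47509
  stratum Campus II: (875/4550)²·13.59²/111 = 0.0615332
  stratum Campus III: (1450/4550)²·13.21²/290 = 0.0611112
  stratum Campus IV: (1250/4550)²·8.35²/180 = 0.0292346
V̂(x̄_st) = 0.626969
SE(x̄_st) = √0.626969 = 0.791814

x̄_st ≈ 37.31, SE ≈ 0.792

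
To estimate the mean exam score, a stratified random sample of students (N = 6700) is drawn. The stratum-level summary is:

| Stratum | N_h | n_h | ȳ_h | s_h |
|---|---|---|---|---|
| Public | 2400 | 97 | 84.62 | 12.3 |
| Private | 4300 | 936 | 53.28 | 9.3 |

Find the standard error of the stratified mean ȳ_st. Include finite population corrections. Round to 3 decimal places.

SE(ȳ_st) ≈ 0.471

V̂(ȳ_st) = Σ W_h² (1 − n_h/N_h) s_h²/n_h, with W_h = N_h/N and N = 6700:
  stratum Public: (2400/6700)²·(1 − 97/2400)·12.3²/97 = 0.192041
  stratum Private: (4300/6700)²·(1 − 936/4300)·9.3²/936 = 0.0297759
V̂(ȳ_st) = 0.221817
SE(ȳ_st) = √0.221817 = 0.470974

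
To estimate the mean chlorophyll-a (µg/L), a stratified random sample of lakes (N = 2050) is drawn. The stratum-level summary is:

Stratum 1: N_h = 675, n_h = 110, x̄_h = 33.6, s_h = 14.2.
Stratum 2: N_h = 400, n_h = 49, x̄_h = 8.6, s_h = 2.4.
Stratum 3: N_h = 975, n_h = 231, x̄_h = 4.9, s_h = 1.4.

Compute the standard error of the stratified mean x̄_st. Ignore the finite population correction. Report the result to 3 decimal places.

SE(x̄_st) ≈ 0.453

V̂(x̄_st) = Σ W_h² s_h²/n_h, with W_h = N_h/N and N = 2050:
  stratum 1: (675/2050)²·14.2²/110 = 0.198739
  stratum 2: (400/2050)²·2.4²/49 = 0.00447547
  stratum 3: (975/2050)²·1.4²/231 = 0.00191931
V̂(x̄_st) = 0.205134
SE(x̄_st) = √0.205134 = 0.452917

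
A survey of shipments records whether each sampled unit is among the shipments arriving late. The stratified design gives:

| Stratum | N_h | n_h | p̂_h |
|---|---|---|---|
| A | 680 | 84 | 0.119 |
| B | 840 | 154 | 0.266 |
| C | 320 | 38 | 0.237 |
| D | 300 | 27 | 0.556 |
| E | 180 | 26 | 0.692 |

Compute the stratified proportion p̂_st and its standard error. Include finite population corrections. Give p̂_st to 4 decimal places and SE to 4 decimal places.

N = 2320; stratum weights W_h = N_h/N.
p̂_st = Σ W_h p̂_h = (680·0.119 + 840·0.266 + 320·0.237 + 300·0.556 + 180·0.692)/2320 = 0.28947
V̂(p̂_st) = Σ W_h² (1 − n_h/N_h) p̂_h(1−p̂_h)/(n_h−1):
  stratum A: (680/2320)²·(1 − 84/680)·0.119·0.881/83 = 9.51095e-05
  stratum B: (840/2320)²·(1 − 154/840)·0.266·0.734/153 = 0.00013662
  stratum C: (320/2320)²·(1 − 38/320)·0.237·0.763/37 = 8.19397e-05
  stratum D: (300/2320)²·(1 − 27/300)·0.556·0.444/26 = 0.000144475
  stratum E: (180/2320)²·(1 − 26/180)·0.692·0.308/25 = 4.3907e-05
V̂(p̂_st) = 0.000502051; SE = √V̂ = 0.0224065

p̂_st ≈ 0.2895, SE ≈ 0.0224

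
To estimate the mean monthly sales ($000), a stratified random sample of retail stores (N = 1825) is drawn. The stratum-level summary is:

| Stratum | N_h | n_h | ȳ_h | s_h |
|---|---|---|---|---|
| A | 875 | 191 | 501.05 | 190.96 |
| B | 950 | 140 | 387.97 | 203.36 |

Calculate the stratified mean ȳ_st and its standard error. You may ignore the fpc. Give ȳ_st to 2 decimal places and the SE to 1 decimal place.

ȳ_st ≈ 442.19, SE ≈ 11.1

ȳ_st = Σ W_h ȳ_h = (875·501.05 + 950·387.97)/1825 = 442.18644
V̂(ȳ_st) = Σ W_h² s_h²/n_h, with W_h = N_h/N and N = 1825:
  stratum A: (875/1825)²·190.96²/191 = 43.8876
  stratum B: (950/1825)²·203.36²/140 = 80.0432
V̂(ȳ_st) = 123.931
SE(ȳ_st) = √123.931 = 11.1324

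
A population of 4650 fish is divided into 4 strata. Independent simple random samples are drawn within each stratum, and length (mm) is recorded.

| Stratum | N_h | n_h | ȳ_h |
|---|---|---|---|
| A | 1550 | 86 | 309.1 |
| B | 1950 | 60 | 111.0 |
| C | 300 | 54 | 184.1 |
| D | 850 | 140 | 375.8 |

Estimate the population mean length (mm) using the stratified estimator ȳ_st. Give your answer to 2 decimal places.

ȳ_st ≈ 230.15

N = Σ N_h = 4650. Stratum weights W_h = N_h/N.
ȳ_st = (1550·309.1 + 1950·111.0 + 300·184.1 + 850·375.8) / 4650 = 230.1538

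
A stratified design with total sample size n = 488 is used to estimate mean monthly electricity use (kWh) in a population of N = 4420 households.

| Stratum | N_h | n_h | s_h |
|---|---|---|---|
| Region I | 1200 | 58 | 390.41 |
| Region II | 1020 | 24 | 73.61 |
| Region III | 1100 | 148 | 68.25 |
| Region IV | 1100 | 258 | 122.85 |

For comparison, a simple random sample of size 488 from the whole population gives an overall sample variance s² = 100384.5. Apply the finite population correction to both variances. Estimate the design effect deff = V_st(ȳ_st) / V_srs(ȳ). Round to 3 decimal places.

V̂(ȳ_st) = Σ W_h² (1 − n_h/N_h) s_h²/n_h, with W_h = N_h/N and N = 4420:
  stratum Region I: (1200/4420)²·(1 − 58/1200)·390.41²/58 = 184.339
  stratum Region II: (1020/4420)²·(1 − 24/1020)·73.61²/24 = 11.7403
  stratum Region III: (1100/4420)²·(1 − 148/1100)·68.25²/148 = 1.68705
  stratum Region IV: (1100/4420)²·(1 − 258/1100)·122.85²/258 = 2.77326
V_st = 200.539
V_srs = (1 − 488/4420)·100384.5/488 = 182.995
deff = V_st / V_srs = 200.539/182.995 = 1.0959

deff ≈ 1.096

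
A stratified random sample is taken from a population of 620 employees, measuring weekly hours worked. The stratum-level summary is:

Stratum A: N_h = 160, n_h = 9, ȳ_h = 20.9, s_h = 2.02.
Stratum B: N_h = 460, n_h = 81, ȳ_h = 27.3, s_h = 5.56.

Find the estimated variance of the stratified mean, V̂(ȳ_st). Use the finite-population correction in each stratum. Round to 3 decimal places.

V̂(ȳ_st) = Σ W_h² (1 − n_h/N_h) s_h²/n_h, with W_h = N_h/N and N = 620:
  stratum A: (160/620)²·(1 − 9/160)·2.02²/9 = 0.0284953
  stratum B: (460/620)²·(1 − 81/460)·5.56²/81 = 0.173092
V̂(ȳ_st) = 0.201588

V̂(ȳ_st) ≈ 0.202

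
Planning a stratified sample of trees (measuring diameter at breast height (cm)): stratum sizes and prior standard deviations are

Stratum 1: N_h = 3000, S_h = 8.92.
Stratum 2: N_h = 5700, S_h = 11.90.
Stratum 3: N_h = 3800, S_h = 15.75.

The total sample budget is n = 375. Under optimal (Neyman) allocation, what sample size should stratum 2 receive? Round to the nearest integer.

Neyman allocation: n_h = n · N_h S_h / Σ N_i S_i, with n = 375.
  stratum 1: N_h·S_h = 3000·8.92 = 26760.00
  stratum 2: N_h·S_h = 5700·11.90 = 67830.00
  stratum 3: N_h·S_h = 3800·15.75 = 59850.00
Σ N_h S_h = 154440.00
n for stratum 2 = 375·67830.00/154440.00 = 164.700 → 165

165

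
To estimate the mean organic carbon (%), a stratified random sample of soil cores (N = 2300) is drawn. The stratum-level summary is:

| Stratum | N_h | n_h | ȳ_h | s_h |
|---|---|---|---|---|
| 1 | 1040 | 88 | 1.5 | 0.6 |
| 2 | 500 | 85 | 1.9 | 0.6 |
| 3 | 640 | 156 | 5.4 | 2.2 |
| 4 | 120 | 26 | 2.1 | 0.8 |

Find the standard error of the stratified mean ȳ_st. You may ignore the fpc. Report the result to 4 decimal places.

SE(ȳ_st) ≈ 0.0592

V̂(ȳ_st) = Σ W_h² s_h²/n_h, with W_h = N_h/N and N = 2300:
  stratum 1: (1040/2300)²·0.6²/88 = 0.000836432
  stratum 2: (500/2300)²·0.6²/85 = 0.000200156
  stratum 3: (640/2300)²·2.2²/156 = 0.00240229
  stratum 4: (120/2300)²·0.8²/26 = 6.7006e-05
V̂(ȳ_st) = 0.00350588
SE(ȳ_st) = √0.00350588 = 0.0592105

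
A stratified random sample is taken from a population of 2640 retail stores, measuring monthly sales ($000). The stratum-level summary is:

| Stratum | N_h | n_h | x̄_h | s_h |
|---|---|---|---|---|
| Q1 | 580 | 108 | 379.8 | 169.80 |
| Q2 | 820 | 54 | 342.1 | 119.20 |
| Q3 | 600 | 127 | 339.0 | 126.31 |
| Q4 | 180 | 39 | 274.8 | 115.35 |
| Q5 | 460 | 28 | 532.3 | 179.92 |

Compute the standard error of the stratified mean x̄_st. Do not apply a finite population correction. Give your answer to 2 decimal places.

V̂(x̄_st) = Σ W_h² s_h²/n_h, with W_h = N_h/N and N = 2640:
  stratum Q1: (580/2640)²·169.80²/108 = 12.8855
  stratum Q2: (820/2640)²·119.20²/54 = 25.3851
  stratum Q3: (600/2640)²·126.31²/127 = 6.48883
  stratum Q4: (180/2640)²·115.35²/39 = 1.58602
  stratum Q5: (460/2640)²·179.92²/28 = 35.1001
V̂(x̄_st) = 81.4455
SE(x̄_st) = √81.4455 = 9.02472

SE(x̄_st) ≈ 9.02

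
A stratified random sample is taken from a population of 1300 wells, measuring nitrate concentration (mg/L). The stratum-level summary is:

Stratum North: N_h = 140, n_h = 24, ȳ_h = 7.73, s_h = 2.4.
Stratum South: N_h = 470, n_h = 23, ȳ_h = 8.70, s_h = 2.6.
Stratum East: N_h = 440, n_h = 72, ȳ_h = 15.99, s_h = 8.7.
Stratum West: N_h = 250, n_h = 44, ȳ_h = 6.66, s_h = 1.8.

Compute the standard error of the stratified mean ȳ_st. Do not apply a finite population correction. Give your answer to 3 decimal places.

V̂(ȳ_st) = Σ W_h² s_h²/n_h, with W_h = N_h/N and N = 1300:
  stratum North: (140/1300)²·2.4²/24 = 0.00278343
  stratum South: (470/1300)²·2.6²/23 = 0.0384174
  stratum East: (440/1300)²·8.7²/72 = 0.120427
  stratum West: (250/1300)²·1.8²/44 = 0.00272324
V̂(ȳ_st) = 0.164351
SE(ȳ_st) = √0.164351 = 0.405403

SE(ȳ_st) ≈ 0.405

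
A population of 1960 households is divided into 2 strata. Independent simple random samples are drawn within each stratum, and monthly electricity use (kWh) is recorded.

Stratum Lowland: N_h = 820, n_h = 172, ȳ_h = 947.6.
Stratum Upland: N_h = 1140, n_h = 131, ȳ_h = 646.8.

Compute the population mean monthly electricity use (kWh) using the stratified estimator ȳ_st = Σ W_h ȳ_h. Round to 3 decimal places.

N = Σ N_h = 1960. Stratum weights W_h = N_h/N.
ȳ_st = (820·947.6 + 1140·646.8) / 1960 = 772.64490

ȳ_st ≈ 772.645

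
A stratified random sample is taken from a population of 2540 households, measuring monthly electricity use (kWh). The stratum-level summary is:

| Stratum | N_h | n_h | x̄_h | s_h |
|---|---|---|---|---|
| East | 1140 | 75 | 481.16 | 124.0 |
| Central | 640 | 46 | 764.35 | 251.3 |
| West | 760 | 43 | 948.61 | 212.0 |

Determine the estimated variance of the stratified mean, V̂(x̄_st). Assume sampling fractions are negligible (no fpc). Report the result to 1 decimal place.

V̂(x̄_st) = Σ W_h² s_h²/n_h, with W_h = N_h/N and N = 2540:
  stratum East: (1140/2540)²·124.0²/75 = 41.2976
  stratum Central: (640/2540)²·251.3²/46 = 87.1605
  stratum West: (760/2540)²·212.0²/43 = 93.5757
V̂(x̄_st) = 222.034

V̂(x̄_st) ≈ 222.0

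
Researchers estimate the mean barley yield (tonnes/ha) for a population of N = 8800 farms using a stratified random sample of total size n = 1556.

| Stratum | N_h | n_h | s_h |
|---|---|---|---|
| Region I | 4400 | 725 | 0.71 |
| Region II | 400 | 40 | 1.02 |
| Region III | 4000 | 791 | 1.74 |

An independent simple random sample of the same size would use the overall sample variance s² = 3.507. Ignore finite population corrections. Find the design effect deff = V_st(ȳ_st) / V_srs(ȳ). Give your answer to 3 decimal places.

V̂(ȳ_st) = Σ W_h² s_h²/n_h, with W_h = N_h/N and N = 8800:
  stratum Region I: (4400/8800)²·0.71²/725 = 0.000173828
  stratum Region II: (400/8800)²·1.02²/40 = 5.37397e-05
  stratum Region III: (4000/8800)²·1.74²/791 = 0.000790818
V_st = 0.00101839
V_srs = s²/n = 3.507/1556 = 0.00225386
deff = V_st / V_srs = 0.00101839/0.00225386 = 0.4518

deff ≈ 0.452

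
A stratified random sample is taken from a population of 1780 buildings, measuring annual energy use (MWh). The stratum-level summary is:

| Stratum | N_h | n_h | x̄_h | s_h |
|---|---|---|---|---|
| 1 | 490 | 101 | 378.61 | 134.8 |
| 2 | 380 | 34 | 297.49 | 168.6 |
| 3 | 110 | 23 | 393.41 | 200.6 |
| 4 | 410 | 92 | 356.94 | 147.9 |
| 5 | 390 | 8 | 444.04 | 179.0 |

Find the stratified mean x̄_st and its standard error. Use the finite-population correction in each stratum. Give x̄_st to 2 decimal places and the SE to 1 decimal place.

x̄_st = Σ W_h x̄_h = (490·378.61 + 380·297.49 + 110·393.41 + 410·356.94 + 390·444.04)/1780 = 371.55124
V̂(x̄_st) = Σ W_h² (1 − n_h/N_h) s_h²/n_h, with W_h = N_h/N and N = 1780:
  stratum 1: (490/1780)²·(1 − 101/490)·134.8²/101 = 10.8234
  stratum 2: (380/1780)²·(1 − 34/380)·168.6²/34 = 34.6941
  stratum 3: (110/1780)²·(1 − 23/110)·200.6²/23 = 5.28452
  stratum 4: (410/1780)²·(1 − 92/410)·147.9²/92 = 9.78407
  stratum 5: (390/1780)²·(1 − 8/390)·179.0²/8 = 188.323
V̂(x̄_st) = 248.909
SE(x̄_st) = √248.909 = 15.7769

x̄_st ≈ 371.55, SE ≈ 15.8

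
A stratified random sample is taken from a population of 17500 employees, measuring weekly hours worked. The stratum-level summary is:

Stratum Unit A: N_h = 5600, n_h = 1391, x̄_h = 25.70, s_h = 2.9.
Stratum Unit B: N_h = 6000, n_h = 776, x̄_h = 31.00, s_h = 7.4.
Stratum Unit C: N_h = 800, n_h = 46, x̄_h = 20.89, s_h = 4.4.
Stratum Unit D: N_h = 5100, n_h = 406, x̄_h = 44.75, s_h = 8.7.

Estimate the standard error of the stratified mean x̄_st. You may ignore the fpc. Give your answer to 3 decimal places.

V̂(x̄_st) = Σ W_h² s_h²/n_h, with W_h = N_h/N and N = 17500:
  stratum Unit A: (5600/17500)²·2.9²/1391 = 0.000619111
  stratum Unit B: (6000/17500)²·7.4²/776 = 0.00829522
  stratum Unit C: (800/17500)²·4.4²/46 = 0.000879531
  stratum Unit D: (5100/17500)²·8.7²/406 = 0.0158335
V̂(x̄_st) = 0.0256274
SE(x̄_st) = √0.0256274 = 0.160085

SE(x̄_st) ≈ 0.160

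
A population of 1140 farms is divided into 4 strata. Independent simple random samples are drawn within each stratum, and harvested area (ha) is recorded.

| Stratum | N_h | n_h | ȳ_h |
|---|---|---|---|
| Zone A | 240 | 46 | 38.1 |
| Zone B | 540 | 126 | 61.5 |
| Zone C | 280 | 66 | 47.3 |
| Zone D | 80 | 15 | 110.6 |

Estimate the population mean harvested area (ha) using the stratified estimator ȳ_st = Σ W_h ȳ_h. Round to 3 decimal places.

N = Σ N_h = 1140. Stratum weights W_h = N_h/N.
ȳ_st = (240·38.1 + 540·61.5 + 280·47.3 + 80·110.6) / 1140 = 56.53158

ȳ_st ≈ 56.532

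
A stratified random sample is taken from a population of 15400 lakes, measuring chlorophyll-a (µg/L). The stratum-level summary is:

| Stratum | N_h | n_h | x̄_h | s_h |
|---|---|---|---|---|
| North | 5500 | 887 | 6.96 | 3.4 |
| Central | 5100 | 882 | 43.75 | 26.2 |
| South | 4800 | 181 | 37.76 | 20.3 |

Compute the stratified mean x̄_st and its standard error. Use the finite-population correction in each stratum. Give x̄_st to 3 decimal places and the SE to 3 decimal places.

x̄_st = Σ W_h x̄_h = (5500·6.96 + 5100·43.75 + 4800·37.76)/15400 = 28.74370
V̂(x̄_st) = Σ W_h² (1 − n_h/N_h) s_h²/n_h, with W_h = N_h/N and N = 15400:
  stratum North: (5500/15400)²·(1 − 887/5500)·3.4²/887 = 0.00139424
  stratum Central: (5100/15400)²·(1 − 882/5100)·26.2²/882 = 0.0705942
  stratum South: (4800/15400)²·(1 − 181/4800)·20.3²/181 = 0.212844
V̂(x̄_st) = 0.284832
SE(x̄_st) = √0.284832 = 0.533697

x̄_st ≈ 28.744, SE ≈ 0.534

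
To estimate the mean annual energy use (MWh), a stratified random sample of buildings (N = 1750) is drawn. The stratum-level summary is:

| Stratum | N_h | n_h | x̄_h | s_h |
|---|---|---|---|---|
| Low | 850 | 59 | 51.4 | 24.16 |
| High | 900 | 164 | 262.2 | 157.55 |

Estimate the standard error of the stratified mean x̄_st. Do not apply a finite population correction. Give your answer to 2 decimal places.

SE(x̄_st) ≈ 6.51

V̂(x̄_st) = Σ W_h² s_h²/n_h, with W_h = N_h/N and N = 1750:
  stratum Low: (850/1750)²·24.16²/59 = 2.33401
  stratum High: (900/1750)²·157.55²/164 = 40.0315
V̂(x̄_st) = 42.3655
SE(x̄_st) = √42.3655 = 6.50888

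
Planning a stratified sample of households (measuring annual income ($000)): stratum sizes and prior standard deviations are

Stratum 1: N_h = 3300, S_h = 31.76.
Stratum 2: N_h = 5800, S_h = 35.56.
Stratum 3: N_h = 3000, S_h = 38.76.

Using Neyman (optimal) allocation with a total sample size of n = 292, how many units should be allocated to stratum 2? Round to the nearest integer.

Neyman allocation: n_h = n · N_h S_h / Σ N_i S_i, with n = 292.
  stratum 1: N_h·S_h = 3300·31.76 = 104808.00
  stratum 2: N_h·S_h = 5800·35.56 = 206248.00
  stratum 3: N_h·S_h = 3000·38.76 = 116280.00
Σ N_h S_h = 427336.00
n for stratum 2 = 292·206248.00/427336.00 = 140.930 → 141

141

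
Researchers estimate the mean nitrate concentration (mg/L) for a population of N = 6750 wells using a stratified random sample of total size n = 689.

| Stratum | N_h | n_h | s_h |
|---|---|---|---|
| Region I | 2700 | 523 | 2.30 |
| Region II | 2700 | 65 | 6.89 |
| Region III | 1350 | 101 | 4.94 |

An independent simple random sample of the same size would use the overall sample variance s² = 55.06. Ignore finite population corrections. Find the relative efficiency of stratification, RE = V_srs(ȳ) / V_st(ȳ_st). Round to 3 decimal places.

V̂(ȳ_st) = Σ W_h² s_h²/n_h, with W_h = N_h/N and N = 6750:
  stratum Region I: (2700/6750)²·2.30²/523 = 0.00161836
  stratum Region II: (2700/6750)²·6.89²/65 = 0.116854
  stratum Region III: (1350/6750)²·4.94²/101 = 0.00966479
V_st = 0.128138
V_srs = s²/n = 55.06/689 = 0.0799129
Relative efficiency = V_srs / V_st = 0.0799129/0.128138 = 0.6236

RE ≈ 0.624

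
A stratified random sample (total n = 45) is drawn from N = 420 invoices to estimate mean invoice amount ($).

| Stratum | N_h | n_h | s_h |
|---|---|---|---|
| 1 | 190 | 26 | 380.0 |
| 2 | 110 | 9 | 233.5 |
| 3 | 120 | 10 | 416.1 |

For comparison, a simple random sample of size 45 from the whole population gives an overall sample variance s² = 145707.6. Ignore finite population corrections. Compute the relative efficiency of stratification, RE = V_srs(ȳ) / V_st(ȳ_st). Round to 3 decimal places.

RE ≈ 1.092

V̂(ȳ_st) = Σ W_h² s_h²/n_h, with W_h = N_h/N and N = 420:
  stratum 1: (190/420)²·380.0²/26 = 1136.59
  stratum 2: (110/420)²·233.5²/9 = 415.545
  stratum 3: (120/420)²·416.1²/10 = 1413.38
V_st = 2965.51
V_srs = s²/n = 145707.6/45 = 3237.95
Relative efficiency = V_srs / V_st = 3237.95/2965.51 = 1.0919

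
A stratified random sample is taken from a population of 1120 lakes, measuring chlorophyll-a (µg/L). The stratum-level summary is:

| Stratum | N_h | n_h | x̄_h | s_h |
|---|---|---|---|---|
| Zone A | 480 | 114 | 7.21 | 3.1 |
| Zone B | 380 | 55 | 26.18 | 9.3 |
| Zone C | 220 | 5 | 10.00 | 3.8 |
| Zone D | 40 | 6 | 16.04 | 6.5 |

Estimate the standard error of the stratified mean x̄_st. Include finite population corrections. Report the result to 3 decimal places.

SE(x̄_st) ≈ 0.532

V̂(x̄_st) = Σ W_h² (1 − n_h/N_h) s_h²/n_h, with W_h = N_h/N and N = 1120:
  stratum Zone A: (480/1120)²·(1 − 114/480)·3.1²/114 = 0.0118061
  stratum Zone B: (380/1120)²·(1 − 55/380)·9.3²/55 = 0.154823
  stratum Zone C: (220/1120)²·(1 − 5/220)·3.8²/5 = 0.108899
  stratum Zone D: (40/1120)²·(1 − 6/40)·6.5²/6 = 0.00763446
V̂(x̄_st) = 0.283162
SE(x̄_st) = √0.283162 = 0.532129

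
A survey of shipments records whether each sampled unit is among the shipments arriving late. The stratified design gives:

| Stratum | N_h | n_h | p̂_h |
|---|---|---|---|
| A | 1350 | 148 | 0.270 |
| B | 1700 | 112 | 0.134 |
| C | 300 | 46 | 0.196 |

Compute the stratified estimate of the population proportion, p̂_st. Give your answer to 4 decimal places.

p̂_st ≈ 0.1944

N = 3350; stratum weights W_h = N_h/N.
p̂_st = Σ W_h p̂_h = (1350·0.270 + 1700·0.134 + 300·0.196)/3350 = 0.19436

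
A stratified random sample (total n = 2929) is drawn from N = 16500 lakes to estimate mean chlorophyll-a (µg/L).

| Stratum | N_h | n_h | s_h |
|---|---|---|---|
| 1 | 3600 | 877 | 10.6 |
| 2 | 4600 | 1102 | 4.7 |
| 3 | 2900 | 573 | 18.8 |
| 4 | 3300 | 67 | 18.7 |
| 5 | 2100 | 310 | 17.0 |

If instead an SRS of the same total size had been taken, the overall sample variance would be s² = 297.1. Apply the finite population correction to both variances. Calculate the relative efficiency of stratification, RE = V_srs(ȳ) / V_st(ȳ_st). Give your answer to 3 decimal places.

RE ≈ 0.350

V̂(ȳ_st) = Σ W_h² (1 − n_h/N_h) s_h²/n_h, with W_h = N_h/N and N = 16500:
  stratum 1: (3600/16500)²·(1 − 877/3600)·10.6²/877 = 0.00461312
  stratum 2: (4600/16500)²·(1 − 1102/4600)·4.7²/1102 = 0.00118474
  stratum 3: (2900/16500)²·(1 − 573/2900)·18.8²/573 = 0.0152893
  stratum 4: (3300/16500)²·(1 − 67/3300)·18.7²/67 = 0.204531
  stratum 5: (2100/16500)²·(1 − 310/2100)·17.0²/310 = 0.0128718
V_st = 0.23849
V_srs = (1 − 2929/16500)·297.1/2929 = 0.0834279
Relative efficiency = V_srs / V_st = 0.0834279/0.23849 = 0.3498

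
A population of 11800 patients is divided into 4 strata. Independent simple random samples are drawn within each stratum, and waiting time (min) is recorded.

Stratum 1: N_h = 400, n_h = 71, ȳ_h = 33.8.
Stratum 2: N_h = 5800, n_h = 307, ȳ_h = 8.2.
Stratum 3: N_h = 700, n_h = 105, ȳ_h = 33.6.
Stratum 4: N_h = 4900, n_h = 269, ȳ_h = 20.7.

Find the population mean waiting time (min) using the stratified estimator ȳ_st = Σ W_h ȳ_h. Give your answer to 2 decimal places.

N = Σ N_h = 11800. Stratum weights W_h = N_h/N.
ȳ_st = (400·33.8 + 5800·8.2 + 700·33.6 + 4900·20.7) / 11800 = 15.7653

ȳ_st ≈ 15.77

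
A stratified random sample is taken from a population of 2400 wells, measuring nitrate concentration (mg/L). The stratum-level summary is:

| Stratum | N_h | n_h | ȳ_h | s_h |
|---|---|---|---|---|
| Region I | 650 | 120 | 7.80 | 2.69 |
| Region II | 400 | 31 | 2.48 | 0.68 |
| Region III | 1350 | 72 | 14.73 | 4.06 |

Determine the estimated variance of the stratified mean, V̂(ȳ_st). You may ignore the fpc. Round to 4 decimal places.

V̂(ȳ_st) ≈ 0.0773

V̂(ȳ_st) = Σ W_h² s_h²/n_h, with W_h = N_h/N and N = 2400:
  stratum Region I: (650/2400)²·2.69²/120 = 0.00442311
  stratum Region II: (400/2400)²·0.68²/31 = 0.000414337
  stratum Region III: (1350/2400)²·4.06²/72 = 0.0724377
V̂(ȳ_st) = 0.0772751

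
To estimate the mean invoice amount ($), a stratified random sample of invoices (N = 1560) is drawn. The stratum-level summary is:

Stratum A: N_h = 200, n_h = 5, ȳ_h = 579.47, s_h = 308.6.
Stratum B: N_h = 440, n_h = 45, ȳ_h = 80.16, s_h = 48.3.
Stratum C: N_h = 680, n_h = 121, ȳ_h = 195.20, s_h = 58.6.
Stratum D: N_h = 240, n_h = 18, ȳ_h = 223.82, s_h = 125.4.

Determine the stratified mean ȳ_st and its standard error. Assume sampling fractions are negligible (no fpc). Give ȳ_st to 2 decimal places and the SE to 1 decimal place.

ȳ_st = Σ W_h ȳ_h = (200·579.47 + 440·80.16 + 680·195.20 + 240·223.82)/1560 = 216.42128
V̂(ȳ_st) = Σ W_h² s_h²/n_h, with W_h = N_h/N and N = 1560:
  stratum A: (200/1560)²·308.6²/5 = 313.064
  stratum B: (440/1560)²·48.3²/45 = 4.12418
  stratum C: (680/1560)²·58.6²/121 = 5.39236
  stratum D: (240/1560)²·125.4²/18 = 20.6774
V̂(ȳ_st) = 343.258
SE(ȳ_st) = √343.258 = 18.5272

ȳ_st ≈ 216.42, SE ≈ 18.5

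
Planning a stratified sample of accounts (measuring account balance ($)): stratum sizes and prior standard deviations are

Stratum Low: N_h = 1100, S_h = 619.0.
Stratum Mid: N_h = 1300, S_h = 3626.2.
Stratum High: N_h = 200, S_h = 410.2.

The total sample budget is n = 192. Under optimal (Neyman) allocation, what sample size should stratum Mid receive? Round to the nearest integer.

165

Neyman allocation: n_h = n · N_h S_h / Σ N_i S_i, with n = 192.
  stratum Low: N_h·S_h = 1100·619.0 = 680900.00
  stratum Mid: N_h·S_h = 1300·3626.2 = 4714060.00
  stratum High: N_h·S_h = 200·410.2 = 82040.00
Σ N_h S_h = 5477000.00
n for stratum Mid = 192·4714060.00/5477000.00 = 165.255 → 165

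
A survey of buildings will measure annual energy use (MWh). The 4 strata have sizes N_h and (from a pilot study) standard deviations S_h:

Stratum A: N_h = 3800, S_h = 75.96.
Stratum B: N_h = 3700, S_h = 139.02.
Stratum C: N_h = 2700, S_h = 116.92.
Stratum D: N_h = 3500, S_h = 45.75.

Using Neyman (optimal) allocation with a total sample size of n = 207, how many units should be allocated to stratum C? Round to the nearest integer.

51

Neyman allocation: n_h = n · N_h S_h / Σ N_i S_i, with n = 207.
  stratum A: N_h·S_h = 3800·75.96 = 288648.00
  stratum B: N_h·S_h = 3700·139.02 = 514374.00
  stratum C: N_h·S_h = 2700·116.92 = 315684.00
  stratum D: N_h·S_h = 3500·45.75 = 160125.00
Σ N_h S_h = 1278831.00
n for stratum C = 207·315684.00/1278831.00 = 51.099 → 51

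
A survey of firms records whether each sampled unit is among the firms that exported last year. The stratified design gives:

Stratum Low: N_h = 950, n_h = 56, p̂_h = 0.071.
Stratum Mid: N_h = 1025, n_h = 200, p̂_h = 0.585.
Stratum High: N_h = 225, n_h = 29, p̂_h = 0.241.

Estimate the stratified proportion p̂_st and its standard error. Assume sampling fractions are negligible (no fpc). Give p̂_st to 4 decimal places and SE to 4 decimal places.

p̂_st ≈ 0.3279, SE ≈ 0.0236

N = 2200; stratum weights W_h = N_h/N.
p̂_st = Σ W_h p̂_h = (950·0.071 + 1025·0.585 + 225·0.241)/2200 = 0.32786
V̂(p̂_st) = Σ W_h² p̂_h(1−p̂_h)/(n_h−1):
  stratum Low: (950/2200)²·0.071·0.929/55 = 0.000223621
  stratum Mid: (1025/2200)²·0.585·0.415/199 = 0.000264822
  stratum High: (225/2200)²·0.241·0.759/28 = 6.83314e-05
V̂(p̂_st) = 0.000556774; SE = √V̂ = 0.0235961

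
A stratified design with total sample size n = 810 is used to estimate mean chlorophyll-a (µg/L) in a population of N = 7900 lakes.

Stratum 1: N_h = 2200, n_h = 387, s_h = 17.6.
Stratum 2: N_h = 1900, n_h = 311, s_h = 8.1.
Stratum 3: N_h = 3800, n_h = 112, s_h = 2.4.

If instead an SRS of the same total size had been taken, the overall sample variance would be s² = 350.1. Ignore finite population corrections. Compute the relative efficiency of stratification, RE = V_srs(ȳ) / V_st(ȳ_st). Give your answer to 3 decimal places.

V̂(ȳ_st) = Σ W_h² s_h²/n_h, with W_h = N_h/N and N = 7900:
  stratum 1: (2200/7900)²·17.6²/387 = 0.0620734
  stratum 2: (1900/7900)²·8.1²/311 = 0.0122029
  stratum 3: (3800/7900)²·2.4²/112 = 0.0118992
V_st = 0.0861755
V_srs = s²/n = 350.1/810 = 0.432222
Relative efficiency = V_srs / V_st = 0.432222/0.0861755 = 5.0156

RE ≈ 5.016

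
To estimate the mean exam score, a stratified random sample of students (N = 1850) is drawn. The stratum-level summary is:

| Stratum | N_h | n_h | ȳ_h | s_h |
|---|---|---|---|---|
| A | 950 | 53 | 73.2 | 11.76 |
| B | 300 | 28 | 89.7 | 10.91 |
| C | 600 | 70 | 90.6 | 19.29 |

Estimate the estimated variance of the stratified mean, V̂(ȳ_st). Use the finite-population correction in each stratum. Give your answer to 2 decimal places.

V̂(ȳ_st) ≈ 1.24

V̂(ȳ_st) = Σ W_h² (1 − n_h/N_h) s_h²/n_h, with W_h = N_h/N and N = 1850:
  stratum A: (950/1850)²·(1 − 53/950)·11.76²/53 = 0.649698
  stratum B: (300/1850)²·(1 − 28/300)·10.91²/28 = 0.101353
  stratum C: (600/1850)²·(1 − 70/600)·19.29²/70 = 0.493913
V̂(ȳ_st) = 1.24496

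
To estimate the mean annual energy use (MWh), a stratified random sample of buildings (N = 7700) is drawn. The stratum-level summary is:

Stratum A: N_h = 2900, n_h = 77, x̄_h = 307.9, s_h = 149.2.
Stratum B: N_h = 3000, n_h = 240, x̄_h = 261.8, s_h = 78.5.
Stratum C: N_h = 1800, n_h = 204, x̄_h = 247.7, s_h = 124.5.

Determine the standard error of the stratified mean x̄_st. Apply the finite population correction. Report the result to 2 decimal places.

V̂(x̄_st) = Σ W_h² (1 − n_h/N_h) s_h²/n_h, with W_h = N_h/N and N = 7700:
  stratum A: (2900/7700)²·(1 − 77/2900)·149.2²/77 = 39.9185
  stratum B: (3000/7700)²·(1 − 240/3000)·78.5²/240 = 3.58572
  stratum C: (1800/7700)²·(1 − 204/1800)·124.5²/204 = 3.68157
V̂(x̄_st) = 47.1858
SE(x̄_st) = √47.1858 = 6.86919

SE(x̄_st) ≈ 6.87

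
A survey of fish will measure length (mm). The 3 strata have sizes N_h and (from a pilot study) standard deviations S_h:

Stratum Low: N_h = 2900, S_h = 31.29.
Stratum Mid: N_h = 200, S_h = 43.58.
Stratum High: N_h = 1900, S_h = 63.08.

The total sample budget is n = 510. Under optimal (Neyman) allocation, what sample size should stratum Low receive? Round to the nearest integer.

Neyman allocation: n_h = n · N_h S_h / Σ N_i S_i, with n = 510.
  stratum Low: N_h·S_h = 2900·31.29 = 90741.00
  stratum Mid: N_h·S_h = 200·43.58 = 8716.00
  stratum High: N_h·S_h = 1900·63.08 = 119852.00
Σ N_h S_h = 219309.00
n for stratum Low = 510·90741.00/219309.00 = 211.017 → 211

211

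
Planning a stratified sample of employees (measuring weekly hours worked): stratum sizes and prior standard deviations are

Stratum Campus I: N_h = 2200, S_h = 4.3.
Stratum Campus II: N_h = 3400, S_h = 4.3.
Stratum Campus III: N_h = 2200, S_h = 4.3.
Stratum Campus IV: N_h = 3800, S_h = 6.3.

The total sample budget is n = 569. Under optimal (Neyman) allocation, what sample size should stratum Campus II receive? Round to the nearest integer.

Neyman allocation: n_h = n · N_h S_h / Σ N_i S_i, with n = 569.
  stratum Campus I: N_h·S_h = 2200·4.3 = 9460.00
  stratum Campus II: N_h·S_h = 3400·4.3 = 14620.00
  stratum Campus III: N_h·S_h = 2200·4.3 = 9460.00
  stratum Campus IV: N_h·S_h = 3800·6.3 = 23940.00
Σ N_h S_h = 57480.00
n for stratum Campus II = 569·14620.00/57480.00 = 144.725 → 145

145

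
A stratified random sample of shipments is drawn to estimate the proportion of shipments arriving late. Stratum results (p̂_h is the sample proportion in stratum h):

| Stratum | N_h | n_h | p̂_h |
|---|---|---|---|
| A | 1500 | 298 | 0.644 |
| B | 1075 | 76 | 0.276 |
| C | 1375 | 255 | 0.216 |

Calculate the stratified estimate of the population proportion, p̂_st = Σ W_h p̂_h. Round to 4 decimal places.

N = 3950; stratum weights W_h = N_h/N.
p̂_st = Σ W_h p̂_h = (1500·0.644 + 1075·0.276 + 1375·0.216)/3950 = 0.39486

p̂_st ≈ 0.3949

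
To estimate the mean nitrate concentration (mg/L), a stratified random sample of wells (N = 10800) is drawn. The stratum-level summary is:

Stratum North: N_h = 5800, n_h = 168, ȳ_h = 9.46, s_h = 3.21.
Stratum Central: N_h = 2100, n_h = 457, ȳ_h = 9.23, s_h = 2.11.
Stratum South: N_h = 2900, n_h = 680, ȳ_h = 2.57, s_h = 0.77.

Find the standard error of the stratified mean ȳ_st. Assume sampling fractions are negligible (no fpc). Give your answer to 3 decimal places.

V̂(ȳ_st) = Σ W_h² s_h²/n_h, with W_h = N_h/N and N = 10800:
  stratum North: (5800/10800)²·3.21²/168 = 0.0176892
  stratum Central: (2100/10800)²·2.11²/457 = 0.000368332
  stratum South: (2900/10800)²·0.77²/680 = 6.28668e-05
V̂(ȳ_st) = 0.0181204
SE(ȳ_st) = √0.0181204 = 0.134612

SE(ȳ_st) ≈ 0.135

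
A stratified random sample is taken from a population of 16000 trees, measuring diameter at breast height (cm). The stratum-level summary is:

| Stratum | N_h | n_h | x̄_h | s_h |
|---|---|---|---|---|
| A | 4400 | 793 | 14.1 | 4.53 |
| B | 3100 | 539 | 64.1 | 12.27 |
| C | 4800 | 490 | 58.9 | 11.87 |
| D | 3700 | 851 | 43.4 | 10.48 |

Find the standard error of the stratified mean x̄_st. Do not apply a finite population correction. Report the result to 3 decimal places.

V̂(x̄_st) = Σ W_h² s_h²/n_h, with W_h = N_h/N and N = 16000:
  stratum A: (4400/16000)²·4.53²/793 = 0.00195699
  stratum B: (3100/16000)²·12.27²/539 = 0.0104854
  stratum C: (4800/16000)²·11.87²/490 = 0.025879
  stratum D: (3700/16000)²·10.48²/851 = 0.00690171
V̂(x̄_st) = 0.0452231
SE(x̄_st) = √0.0452231 = 0.212657

SE(x̄_st) ≈ 0.213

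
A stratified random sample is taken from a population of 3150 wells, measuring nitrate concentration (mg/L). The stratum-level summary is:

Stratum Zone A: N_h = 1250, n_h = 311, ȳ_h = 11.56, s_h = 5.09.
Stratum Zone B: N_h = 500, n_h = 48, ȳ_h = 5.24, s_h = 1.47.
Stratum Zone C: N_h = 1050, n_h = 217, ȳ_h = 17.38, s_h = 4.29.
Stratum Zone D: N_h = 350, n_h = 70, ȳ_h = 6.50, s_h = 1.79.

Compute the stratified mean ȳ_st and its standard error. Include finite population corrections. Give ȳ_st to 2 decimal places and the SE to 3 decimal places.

ȳ_st ≈ 11.93, SE ≈ 0.137

ȳ_st = Σ W_h ȳ_h = (1250·11.56 + 500·5.24 + 1050·17.38 + 350·6.50)/3150 = 11.93460
V̂(ȳ_st) = Σ W_h² (1 − n_h/N_h) s_h²/n_h, with W_h = N_h/N and N = 3150:
  stratum Zone A: (1250/3150)²·(1 − 311/1250)·5.09²/311 = 0.00985439
  stratum Zone B: (500/3150)²·(1 − 48/500)·1.47²/48 = 0.00102537
  stratum Zone C: (1050/3150)²·(1 − 217/1050)·4.29²/217 = 0.00747598
  stratum Zone D: (350/3150)²·(1 − 70/350)·1.79²/70 = 0.000452078
V̂(ȳ_st) = 0.0188078
SE(ȳ_st) = √0.0188078 = 0.137142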